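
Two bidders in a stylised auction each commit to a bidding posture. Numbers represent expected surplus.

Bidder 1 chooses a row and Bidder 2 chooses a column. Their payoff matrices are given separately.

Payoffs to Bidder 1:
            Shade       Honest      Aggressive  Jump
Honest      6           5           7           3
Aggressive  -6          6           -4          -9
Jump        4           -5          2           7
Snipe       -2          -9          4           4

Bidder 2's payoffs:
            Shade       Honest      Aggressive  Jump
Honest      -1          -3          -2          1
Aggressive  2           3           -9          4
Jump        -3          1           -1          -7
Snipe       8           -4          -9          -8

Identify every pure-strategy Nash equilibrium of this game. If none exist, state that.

Bidder 1 against Shade: payoffs 6, -6, 4, -2 → best response Honest.
Bidder 1 against Honest: payoffs 5, 6, -5, -9 → best response Aggressive.
Bidder 1 against Aggressive: payoffs 7, -4, 2, 4 → best response Honest.
Bidder 1 against Jump: payoffs 3, -9, 7, 4 → best response Jump.
Bidder 2 against Honest: payoffs -1, -3, -2, 1 → best response Jump.
Bidder 2 against Aggressive: payoffs 2, 3, -9, 4 → best response Jump.
Bidder 2 against Jump: payoffs -3, 1, -1, -7 → best response Honest.
Bidder 2 against Snipe: payoffs 8, -4, -9, -8 → best response Shade.
No profile is a mutual best response for all players.

none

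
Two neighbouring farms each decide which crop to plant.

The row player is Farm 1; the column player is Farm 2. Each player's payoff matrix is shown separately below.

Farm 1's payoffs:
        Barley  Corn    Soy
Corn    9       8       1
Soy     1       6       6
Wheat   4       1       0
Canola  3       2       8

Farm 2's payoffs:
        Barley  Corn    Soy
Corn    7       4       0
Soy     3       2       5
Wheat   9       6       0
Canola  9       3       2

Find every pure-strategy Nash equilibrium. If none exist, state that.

For each player, find the best response to each opponent profile; mutual best responses are the pure NE.
Farm 1 against Barley: payoffs 9, 1, 4, 3 → best response Corn.
Farm 1 against Corn: payoffs 8, 6, 1, 2 → best response Corn.
Farm 1 against Soy: payoffs 1, 6, 0, 8 → best response Canola.
Farm 2 against Corn: payoffs 7, 4, 0 → best response Barley.
Farm 2 against Soy: payoffs 3, 2, 5 → best response Soy.
Farm 2 against Wheat: payoffs 9, 6, 0 → best response Barley.
Farm 2 against Canola: payoffs 9, 3, 2 → best response Barley.
Mutual best responses: (Corn, Barley).

The unique pure-strategy Nash equilibrium is (Corn, Barley).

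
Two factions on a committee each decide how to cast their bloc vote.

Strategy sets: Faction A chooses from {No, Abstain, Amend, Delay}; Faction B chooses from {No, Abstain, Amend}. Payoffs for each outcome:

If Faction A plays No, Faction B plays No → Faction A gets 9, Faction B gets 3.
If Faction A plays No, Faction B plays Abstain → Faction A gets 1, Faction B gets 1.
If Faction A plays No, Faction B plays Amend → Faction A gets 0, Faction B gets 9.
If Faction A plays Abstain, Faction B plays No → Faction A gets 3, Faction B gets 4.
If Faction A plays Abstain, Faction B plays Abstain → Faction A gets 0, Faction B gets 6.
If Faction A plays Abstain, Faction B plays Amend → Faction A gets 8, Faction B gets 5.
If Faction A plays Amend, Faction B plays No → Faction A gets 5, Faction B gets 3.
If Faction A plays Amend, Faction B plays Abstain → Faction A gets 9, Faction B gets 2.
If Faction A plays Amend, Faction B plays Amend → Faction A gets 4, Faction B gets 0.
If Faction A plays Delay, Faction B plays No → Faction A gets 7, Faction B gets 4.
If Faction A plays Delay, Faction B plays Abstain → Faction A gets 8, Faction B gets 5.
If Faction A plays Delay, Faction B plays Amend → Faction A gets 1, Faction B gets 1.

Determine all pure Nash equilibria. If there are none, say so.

Faction A against No: payoffs 9, 3, 5, 7 → best response No.
Faction A against Abstain: payoffs 1, 0, 9, 8 → best response Amend.
Faction A against Amend: payoffs 0, 8, 4, 1 → best response Abstain.
Faction B against No: payoffs 3, 1, 9 → best response Amend.
Faction B against Abstain: payoffs 4, 6, 5 → best response Abstain.
Faction B against Amend: payoffs 3, 2, 0 → best response No.
Faction B against Delay: payoffs 4, 5, 1 → best response Abstain.
No profile is a mutual best response for all players.

There is no pure-strategy Nash equilibrium.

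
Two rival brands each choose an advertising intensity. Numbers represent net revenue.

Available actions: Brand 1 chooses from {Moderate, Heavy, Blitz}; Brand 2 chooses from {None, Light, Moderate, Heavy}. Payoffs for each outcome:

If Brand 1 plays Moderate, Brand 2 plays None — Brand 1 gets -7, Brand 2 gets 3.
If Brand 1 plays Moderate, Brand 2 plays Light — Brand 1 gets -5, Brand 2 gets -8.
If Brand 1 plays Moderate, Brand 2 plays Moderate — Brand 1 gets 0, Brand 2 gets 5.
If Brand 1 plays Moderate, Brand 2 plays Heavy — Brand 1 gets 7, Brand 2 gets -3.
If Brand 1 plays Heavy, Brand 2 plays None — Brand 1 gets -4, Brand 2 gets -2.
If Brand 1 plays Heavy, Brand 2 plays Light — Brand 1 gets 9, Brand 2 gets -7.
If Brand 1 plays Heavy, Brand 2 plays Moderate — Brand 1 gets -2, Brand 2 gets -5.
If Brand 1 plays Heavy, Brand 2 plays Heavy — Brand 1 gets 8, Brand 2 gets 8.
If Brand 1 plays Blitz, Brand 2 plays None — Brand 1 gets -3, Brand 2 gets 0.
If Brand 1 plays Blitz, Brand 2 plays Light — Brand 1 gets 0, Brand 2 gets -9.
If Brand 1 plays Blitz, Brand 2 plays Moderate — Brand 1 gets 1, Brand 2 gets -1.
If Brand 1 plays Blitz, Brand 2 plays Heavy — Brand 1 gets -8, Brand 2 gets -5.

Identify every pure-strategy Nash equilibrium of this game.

(Moderate, None): Brand 1 can switch to Heavy (-7 → -4). Not NE.
(Moderate, Light): Brand 1 can switch to Heavy (-5 → 9). Not NE.
(Moderate, Moderate): Brand 1 can switch to Blitz (0 → 1). Not NE.
(Moderate, Heavy): Brand 1 can switch to Heavy (7 → 8). Not NE.
(Heavy, None): Brand 1 can switch to Blitz (-4 → -3). Not NE.
(Heavy, Light): Brand 2 can switch to None (-7 → -2). Not NE.
(Heavy, Heavy): Brand 1 gets 8, best alternative 7; Brand 2 gets 8, best alternative -2. No profitable deviation — NE.
(Blitz, None): Brand 1 gets -3, best alternative -4; Brand 2 gets 0, best alternative -1. No profitable deviation — NE.
(The remaining 4 profiles each have a profitable deviation by the same check.)

The pure Nash equilibria are (Heavy, Heavy), (Blitz, None).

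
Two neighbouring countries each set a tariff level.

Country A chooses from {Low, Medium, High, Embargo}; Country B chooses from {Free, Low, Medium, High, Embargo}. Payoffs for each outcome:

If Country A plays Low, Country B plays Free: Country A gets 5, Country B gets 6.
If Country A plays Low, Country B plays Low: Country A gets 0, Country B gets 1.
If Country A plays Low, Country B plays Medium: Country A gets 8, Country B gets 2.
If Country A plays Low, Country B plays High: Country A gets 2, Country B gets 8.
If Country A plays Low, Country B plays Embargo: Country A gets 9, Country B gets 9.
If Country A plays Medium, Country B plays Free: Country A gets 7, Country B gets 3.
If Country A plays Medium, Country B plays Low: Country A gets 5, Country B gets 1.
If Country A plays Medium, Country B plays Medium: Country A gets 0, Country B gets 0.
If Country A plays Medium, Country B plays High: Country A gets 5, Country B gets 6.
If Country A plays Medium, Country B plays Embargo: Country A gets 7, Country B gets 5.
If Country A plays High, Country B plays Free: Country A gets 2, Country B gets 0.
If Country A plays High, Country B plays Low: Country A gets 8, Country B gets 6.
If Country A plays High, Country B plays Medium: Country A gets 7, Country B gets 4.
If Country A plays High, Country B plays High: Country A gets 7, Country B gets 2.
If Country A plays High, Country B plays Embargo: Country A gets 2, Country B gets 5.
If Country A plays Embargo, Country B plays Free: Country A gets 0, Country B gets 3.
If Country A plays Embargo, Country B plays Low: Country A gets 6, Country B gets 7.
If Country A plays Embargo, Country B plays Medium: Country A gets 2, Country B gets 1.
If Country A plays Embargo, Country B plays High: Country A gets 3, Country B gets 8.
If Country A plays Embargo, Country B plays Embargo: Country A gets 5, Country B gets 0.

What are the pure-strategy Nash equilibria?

For each player, find the best response to each opponent profile; mutual best responses are the pure NE.
Country A against Free: payoffs 5, 7, 2, 0 → best response Medium.
Country A against Low: payoffs 0, 5, 8, 6 → best response High.
Country A against Medium: payoffs 8, 0, 7, 2 → best response Low.
Country A against High: payoffs 2, 5, 7, 3 → best response High.
Country A against Embargo: payoffs 9, 7, 2, 5 → best response Low.
Country B against Low: payoffs 6, 1, 2, 8, 9 → best response Embargo.
Country B against Medium: payoffs 3, 1, 0, 6, 5 → best response High.
Country B against High: payoffs 0, 6, 4, 2, 5 → best response Low.
Country B against Embargo: payoffs 3, 7, 1, 8, 0 → best response High.
Mutual best responses: (Low, Embargo); (High, Low).

Pure-strategy Nash equilibria: (Low, Embargo) and (High, Low)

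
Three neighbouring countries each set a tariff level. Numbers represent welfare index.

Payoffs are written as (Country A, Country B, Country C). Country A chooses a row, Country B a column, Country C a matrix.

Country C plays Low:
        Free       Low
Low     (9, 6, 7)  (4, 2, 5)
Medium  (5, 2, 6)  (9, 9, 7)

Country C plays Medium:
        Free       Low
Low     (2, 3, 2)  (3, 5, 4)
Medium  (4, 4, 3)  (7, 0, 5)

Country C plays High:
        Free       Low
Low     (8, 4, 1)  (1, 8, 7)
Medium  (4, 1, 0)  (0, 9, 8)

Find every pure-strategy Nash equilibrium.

(Low, Free, Low): Country A gets 9, best alternative 5; Country B gets 6, best alternative 2; Country C gets 7, best alternative 2. No profitable deviation — NE.
(Low, Free, Medium): Country A can switch to Medium (2 → 4). Not NE.
(Low, Free, High): Country B can switch to Low (4 → 8). Not NE.
(Low, Low, Low): Country A can switch to Medium (4 → 9). Not NE.
(Low, Low, Medium): Country A can switch to Medium (3 → 7). Not NE.
(Low, Low, High): Country A gets 1, best alternative 0; Country B gets 8, best alternative 4; Country C gets 7, best alternative 5. No profitable deviation — NE.
(Medium, Free, Low): Country A can switch to Low (5 → 9). Not NE.
(Medium, Free, Medium): Country C can switch to Low (3 → 6). Not NE.
(Medium, Free, High): Country A can switch to Low (4 → 8). Not NE.
(Medium, Low, Low): Country C can switch to High (7 → 8). Not NE.
(Medium, Low, Medium): Country B can switch to Free (0 → 4). Not NE.
(Medium, Low, High): Country A can switch to Low (0 → 1). Not NE.

The pure Nash equilibria are (Low, Free, Low); (Low, Low, High).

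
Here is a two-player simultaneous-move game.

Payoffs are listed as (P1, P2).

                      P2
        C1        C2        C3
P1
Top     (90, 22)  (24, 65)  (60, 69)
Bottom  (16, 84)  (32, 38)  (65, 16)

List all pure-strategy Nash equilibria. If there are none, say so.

P1 against C1: payoffs 90, 16 → best response Top.
P1 against C2: payoffs 24, 32 → best response Bottom.
P1 against C3: payoffs 60, 65 → best response Bottom.
P2 against Top: payoffs 22, 65, 69 → best response C3.
P2 against Bottom: payoffs 84, 38, 16 → best response C1.
No profile is a mutual best response for all players.

This game has no pure Nash equilibrium.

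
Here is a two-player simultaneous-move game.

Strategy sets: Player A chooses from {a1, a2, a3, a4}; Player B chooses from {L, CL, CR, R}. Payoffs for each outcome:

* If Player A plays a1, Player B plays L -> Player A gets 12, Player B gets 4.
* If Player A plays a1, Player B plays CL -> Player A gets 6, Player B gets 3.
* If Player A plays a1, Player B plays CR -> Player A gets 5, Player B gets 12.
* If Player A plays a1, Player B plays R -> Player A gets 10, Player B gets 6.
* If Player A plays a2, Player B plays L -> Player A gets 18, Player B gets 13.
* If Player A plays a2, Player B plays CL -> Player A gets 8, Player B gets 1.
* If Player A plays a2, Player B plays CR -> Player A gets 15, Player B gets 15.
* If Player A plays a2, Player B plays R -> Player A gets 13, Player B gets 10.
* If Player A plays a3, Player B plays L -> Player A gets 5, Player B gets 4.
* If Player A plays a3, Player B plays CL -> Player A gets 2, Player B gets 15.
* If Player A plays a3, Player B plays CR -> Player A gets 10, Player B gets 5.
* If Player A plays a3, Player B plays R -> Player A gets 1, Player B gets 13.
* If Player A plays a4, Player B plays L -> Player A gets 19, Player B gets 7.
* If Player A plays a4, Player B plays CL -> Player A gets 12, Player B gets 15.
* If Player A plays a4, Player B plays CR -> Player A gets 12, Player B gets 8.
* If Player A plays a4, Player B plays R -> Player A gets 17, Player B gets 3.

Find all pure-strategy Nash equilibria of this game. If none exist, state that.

(a2, CR); (a4, CL)

For each strategy profile, look for a profitable unilateral deviation.
(a1, L): Player A can switch to a2 (12 → 18). Not NE.
(a1, CL): Player A can switch to a2 (6 → 8). Not NE.
(a1, CR): Player A can switch to a2 (5 → 15). Not NE.
(a1, R): Player A can switch to a2 (10 → 13). Not NE.
(a2, L): Player A can switch to a4 (18 → 19). Not NE.
(a2, CL): Player A can switch to a4 (8 → 12). Not NE.
(a2, CR): Player A gets 15, best alternative 12; Player B gets 15, best alternative 13. No profitable deviation — NE.
(a2, R): Player A can switch to a4 (13 → 17). Not NE.
(a3, L): Player A can switch to a1 (5 → 12). Not NE.
(a3, CL): Player A can switch to a1 (2 → 6). Not NE.
(a3, CR): Player A can switch to a2 (10 → 15). Not NE.
(a3, R): Player A can switch to a1 (1 → 10). Not NE.
(a4, L): Player B can switch to CL (7 → 15). Not NE.
(a4, CL): Player A gets 12, best alternative 8; Player B gets 15, best alternative 8. No profitable deviation — NE.
(The remaining 2 profiles each have a profitable deviation by the same check.)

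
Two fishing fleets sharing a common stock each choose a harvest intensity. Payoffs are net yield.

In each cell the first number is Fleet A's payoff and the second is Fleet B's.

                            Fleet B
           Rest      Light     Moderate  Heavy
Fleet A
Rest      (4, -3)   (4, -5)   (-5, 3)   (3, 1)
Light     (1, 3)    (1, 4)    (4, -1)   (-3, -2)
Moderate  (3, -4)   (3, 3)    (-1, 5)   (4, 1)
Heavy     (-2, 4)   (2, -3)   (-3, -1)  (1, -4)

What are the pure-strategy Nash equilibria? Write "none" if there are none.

Fleet A against Rest: payoffs 4, 1, 3, -2 → best response Rest.
Fleet A against Light: payoffs 4, 1, 3, 2 → best response Rest.
Fleet A against Moderate: payoffs -5, 4, -1, -3 → best response Light.
Fleet A against Heavy: payoffs 3, -3, 4, 1 → best response Moderate.
Fleet B against Rest: payoffs -3, -5, 3, 1 → best response Moderate.
Fleet B against Light: payoffs 3, 4, -1, -2 → best response Light.
Fleet B against Moderate: payoffs -4, 3, 5, 1 → best response Moderate.
Fleet B against Heavy: payoffs 4, -3, -1, -4 → best response Rest.
No profile is a mutual best response for all players.

This game has no pure Nash equilibrium.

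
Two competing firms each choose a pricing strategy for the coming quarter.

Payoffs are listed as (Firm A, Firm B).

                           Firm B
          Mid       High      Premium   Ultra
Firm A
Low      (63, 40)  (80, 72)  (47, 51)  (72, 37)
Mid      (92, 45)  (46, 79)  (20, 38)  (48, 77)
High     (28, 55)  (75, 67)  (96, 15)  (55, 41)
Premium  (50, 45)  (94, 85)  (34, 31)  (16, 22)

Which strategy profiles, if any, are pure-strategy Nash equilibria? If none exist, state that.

Pure NE: (Premium, High)

Mark each player's best response to every combination of opponents' strategies; a profile where every player is best-responding is a pure Nash equilibrium.
Firm A against Mid: payoffs 63, 92, 28, 50 → best response Mid.
Firm A against High: payoffs 80, 46, 75, 94 → best response Premium.
Firm A against Premium: payoffs 47, 20, 96, 34 → best response High.
Firm A against Ultra: payoffs 72, 48, 55, 16 → best response Low.
Firm B against Low: payoffs 40, 72, 51, 37 → best response High.
Firm B against Mid: payoffs 45, 79, 38, 77 → best response High.
Firm B against High: payoffs 55, 67, 15, 41 → best response High.
Firm B against Premium: payoffs 45, 85, 31, 22 → best response High.
Mutual best responses: (Premium, High).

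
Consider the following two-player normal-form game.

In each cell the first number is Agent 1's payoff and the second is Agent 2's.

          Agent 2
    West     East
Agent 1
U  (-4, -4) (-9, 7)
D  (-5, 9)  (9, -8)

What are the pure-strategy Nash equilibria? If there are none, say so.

There is no pure-strategy Nash equilibrium.

Agent 1 against West: payoffs -4, -5 → best response U.
Agent 1 against East: payoffs -9, 9 → best response D.
Agent 2 against U: payoffs -4, 7 → best response East.
Agent 2 against D: payoffs 9, -8 → best response West.
No profile is a mutual best response for all players.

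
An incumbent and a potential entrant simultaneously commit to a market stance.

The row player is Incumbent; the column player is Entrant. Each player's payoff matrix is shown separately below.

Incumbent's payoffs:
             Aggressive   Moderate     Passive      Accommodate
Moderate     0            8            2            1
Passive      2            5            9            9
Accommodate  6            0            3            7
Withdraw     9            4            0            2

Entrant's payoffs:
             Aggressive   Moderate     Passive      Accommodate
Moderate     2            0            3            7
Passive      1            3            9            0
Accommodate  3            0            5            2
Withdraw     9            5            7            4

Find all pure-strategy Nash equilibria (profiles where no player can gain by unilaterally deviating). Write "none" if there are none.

Incumbent against Aggressive: payoffs 0, 2, 6, 9 → best response Withdraw.
Incumbent against Moderate: payoffs 8, 5, 0, 4 → best response Moderate.
Incumbent against Passive: payoffs 2, 9, 3, 0 → best response Passive.
Incumbent against Accommodate: payoffs 1, 9, 7, 2 → best response Passive.
Entrant against Moderate: payoffs 2, 0, 3, 7 → best response Accommodate.
Entrant against Passive: payoffs 1, 3, 9, 0 → best response Passive.
Entrant against Accommodate: payoffs 3, 0, 5, 2 → best response Passive.
Entrant against Withdraw: payoffs 9, 5, 7, 4 → best response Aggressive.
Mutual best responses: (Passive, Passive); (Withdraw, Aggressive).

(Passive, Passive), (Withdraw, Aggressive)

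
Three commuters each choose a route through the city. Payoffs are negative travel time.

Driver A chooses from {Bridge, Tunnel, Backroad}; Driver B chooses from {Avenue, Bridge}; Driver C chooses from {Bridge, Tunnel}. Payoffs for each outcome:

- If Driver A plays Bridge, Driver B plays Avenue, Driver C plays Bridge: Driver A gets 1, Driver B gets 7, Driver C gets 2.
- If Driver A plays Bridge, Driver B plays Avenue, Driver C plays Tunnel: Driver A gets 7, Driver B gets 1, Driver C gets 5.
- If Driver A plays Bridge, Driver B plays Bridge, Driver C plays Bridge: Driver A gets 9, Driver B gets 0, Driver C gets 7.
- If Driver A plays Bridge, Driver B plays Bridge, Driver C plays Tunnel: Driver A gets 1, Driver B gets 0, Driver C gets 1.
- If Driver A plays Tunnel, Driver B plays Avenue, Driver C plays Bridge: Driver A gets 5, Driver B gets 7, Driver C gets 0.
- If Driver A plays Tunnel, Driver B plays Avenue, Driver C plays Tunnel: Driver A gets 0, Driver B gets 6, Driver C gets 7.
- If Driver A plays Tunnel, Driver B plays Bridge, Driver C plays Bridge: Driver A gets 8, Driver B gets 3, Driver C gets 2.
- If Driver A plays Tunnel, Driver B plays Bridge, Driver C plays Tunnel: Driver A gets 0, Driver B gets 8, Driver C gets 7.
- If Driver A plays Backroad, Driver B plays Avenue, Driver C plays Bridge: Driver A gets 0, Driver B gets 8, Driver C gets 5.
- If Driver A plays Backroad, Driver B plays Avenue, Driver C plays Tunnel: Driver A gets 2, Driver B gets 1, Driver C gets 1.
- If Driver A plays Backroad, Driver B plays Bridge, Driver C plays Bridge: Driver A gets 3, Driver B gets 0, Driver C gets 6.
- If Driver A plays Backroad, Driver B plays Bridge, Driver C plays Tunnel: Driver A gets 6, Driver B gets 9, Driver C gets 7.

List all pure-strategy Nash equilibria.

Driver A against (Avenue, Bridge): payoffs 1, 5, 0 → best response Tunnel.
Driver A against (Avenue, Tunnel): payoffs 7, 0, 2 → best response Bridge.
Driver A against (Bridge, Bridge): payoffs 9, 8, 3 → best response Bridge.
Driver A against (Bridge, Tunnel): payoffs 1, 0, 6 → best response Backroad.
Driver B against (Bridge, Bridge): payoffs 7, 0 → best response Avenue.
Driver B against (Bridge, Tunnel): payoffs 1, 0 → best response Avenue.
Driver B against (Tunnel, Bridge): payoffs 7, 3 → best response Avenue.
Driver B against (Tunnel, Tunnel): payoffs 6, 8 → best response Bridge.
Driver B against (Backroad, Bridge): payoffs 8, 0 → best response Avenue.
Driver B against (Backroad, Tunnel): payoffs 1, 9 → best response Bridge.
Driver C against (Bridge, Avenue): payoffs 2, 5 → best response Tunnel.
Driver C against (Bridge, Bridge): payoffs 7, 1 → best response Bridge.
Driver C against (Tunnel, Avenue): payoffs 0, 7 → best response Tunnel.
Driver C against (Tunnel, Bridge): payoffs 2, 7 → best response Tunnel.
Driver C against (Backroad, Avenue): payoffs 5, 1 → best response Bridge.
Driver C against (Backroad, Bridge): payoffs 6, 7 → best response Tunnel.
Mutual best responses: (Bridge, Avenue, Tunnel); (Backroad, Bridge, Tunnel).

(Bridge, Avenue, Tunnel), (Backroad, Bridge, Tunnel)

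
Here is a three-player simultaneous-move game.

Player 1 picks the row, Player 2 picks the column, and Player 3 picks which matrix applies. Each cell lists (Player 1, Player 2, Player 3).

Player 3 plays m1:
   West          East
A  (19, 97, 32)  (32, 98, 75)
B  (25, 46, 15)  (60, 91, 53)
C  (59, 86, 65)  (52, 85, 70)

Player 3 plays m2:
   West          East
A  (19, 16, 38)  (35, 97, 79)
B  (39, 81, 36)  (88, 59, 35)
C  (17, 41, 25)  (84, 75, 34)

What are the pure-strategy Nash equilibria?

(A, West, m1): Player 1 can switch to B (19 → 25). Not NE.
(A, West, m2): Player 1 can switch to B (19 → 39). Not NE.
(A, East, m1): Player 1 can switch to B (32 → 60). Not NE.
(A, East, m2): Player 1 can switch to B (35 → 88). Not NE.
(B, West, m1): Player 1 can switch to C (25 → 59). Not NE.
(B, West, m2): Player 1 gets 39, best alternative 19; Player 2 gets 81, best alternative 59; Player 3 gets 36, best alternative 15. No profitable deviation — NE.
(B, East, m1): Player 1 gets 60, best alternative 52; Player 2 gets 91, best alternative 46; Player 3 gets 53, best alternative 35. No profitable deviation — NE.
(B, East, m2): Player 2 can switch to West (59 → 81). Not NE.
(C, West, m1): Player 1 gets 59, best alternative 25; Player 2 gets 86, best alternative 85; Player 3 gets 65, best alternative 25. No profitable deviation — NE.
(C, West, m2): Player 1 can switch to A (17 → 19). Not NE.
(C, East, m1): Player 1 can switch to B (52 → 60). Not NE.
(The remaining 1 profile has a profitable deviation by the same check.)

The pure Nash equilibria are (B, West, m2); (B, East, m1); (C, West, m1).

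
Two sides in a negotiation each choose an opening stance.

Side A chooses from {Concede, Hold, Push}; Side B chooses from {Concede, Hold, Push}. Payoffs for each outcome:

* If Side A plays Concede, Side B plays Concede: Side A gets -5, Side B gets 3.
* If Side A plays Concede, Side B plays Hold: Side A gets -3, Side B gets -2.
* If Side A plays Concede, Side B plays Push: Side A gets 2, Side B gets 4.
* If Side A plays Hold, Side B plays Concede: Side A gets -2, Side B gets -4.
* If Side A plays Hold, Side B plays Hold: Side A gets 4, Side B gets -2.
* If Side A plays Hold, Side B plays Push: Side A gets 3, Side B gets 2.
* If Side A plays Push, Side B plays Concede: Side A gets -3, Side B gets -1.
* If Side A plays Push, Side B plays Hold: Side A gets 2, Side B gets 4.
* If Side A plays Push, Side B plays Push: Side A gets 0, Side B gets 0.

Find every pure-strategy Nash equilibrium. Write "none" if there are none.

Pure NE: (Hold, Push)

Check each profile: it is a Nash equilibrium iff no player can strictly gain by switching unilaterally.
(Concede, Concede): Side A can switch to Hold (-5 → -2). Not NE.
(Concede, Hold): Side A can switch to Hold (-3 → 4). Not NE.
(Concede, Push): Side A can switch to Hold (2 → 3). Not NE.
(Hold, Concede): Side B can switch to Hold (-4 → -2). Not NE.
(Hold, Hold): Side B can switch to Push (-2 → 2). Not NE.
(Hold, Push): Side A gets 3, best alternative 2; Side B gets 2, best alternative -2. No profitable deviation — NE.
(Push, Concede): Side A can switch to Hold (-3 → -2). Not NE.
(The remaining 2 profiles each have a profitable deviation by the same check.)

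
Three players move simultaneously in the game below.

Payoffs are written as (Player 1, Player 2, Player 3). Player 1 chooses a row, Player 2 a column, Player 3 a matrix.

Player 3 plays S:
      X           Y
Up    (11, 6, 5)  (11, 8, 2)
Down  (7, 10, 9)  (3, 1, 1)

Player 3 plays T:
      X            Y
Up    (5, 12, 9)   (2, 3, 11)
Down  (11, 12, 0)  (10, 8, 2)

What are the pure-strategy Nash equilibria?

Player 1 against (X, S): payoffs 11, 7 → best response Up.
Player 1 against (X, T): payoffs 5, 11 → best response Down.
Player 1 against (Y, S): payoffs 11, 3 → best response Up.
Player 1 against (Y, T): payoffs 2, 10 → best response Down.
Player 2 against (Up, S): payoffs 6, 8 → best response Y.
Player 2 against (Up, T): payoffs 12, 3 → best response X.
Player 2 against (Down, S): payoffs 10, 1 → best response X.
Player 2 against (Down, T): payoffs 12, 8 → best response X.
Player 3 against (Up, X): payoffs 5, 9 → best response T.
Player 3 against (Up, Y): payoffs 2, 11 → best response T.
Player 3 against (Down, X): payoffs 9, 0 → best response S.
Player 3 against (Down, Y): payoffs 1, 2 → best response T.
No profile is a mutual best response for all players.

none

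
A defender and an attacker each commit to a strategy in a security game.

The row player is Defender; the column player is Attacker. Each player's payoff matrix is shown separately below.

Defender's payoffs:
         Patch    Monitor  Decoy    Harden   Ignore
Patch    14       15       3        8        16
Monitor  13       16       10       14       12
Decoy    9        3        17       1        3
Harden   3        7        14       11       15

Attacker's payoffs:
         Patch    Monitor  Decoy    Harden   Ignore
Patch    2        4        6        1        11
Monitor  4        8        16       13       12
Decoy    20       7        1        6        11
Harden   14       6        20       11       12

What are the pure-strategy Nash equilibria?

The unique pure-strategy Nash equilibrium is (Patch, Ignore).

Defender against Patch: payoffs 14, 13, 9, 3 → best response Patch.
Defender against Monitor: payoffs 15, 16, 3, 7 → best response Monitor.
Defender against Decoy: payoffs 3, 10, 17, 14 → best response Decoy.
Defender against Harden: payoffs 8, 14, 1, 11 → best response Monitor.
Defender against Ignore: payoffs 16, 12, 3, 15 → best response Patch.
Attacker against Patch: payoffs 2, 4, 6, 1, 11 → best response Ignore.
Attacker against Monitor: payoffs 4, 8, 16, 13, 12 → best response Decoy.
Attacker against Decoy: payoffs 20, 7, 1, 6, 11 → best response Patch.
Attacker against Harden: payoffs 14, 6, 20, 11, 12 → best response Decoy.
Mutual best responses: (Patch, Ignore).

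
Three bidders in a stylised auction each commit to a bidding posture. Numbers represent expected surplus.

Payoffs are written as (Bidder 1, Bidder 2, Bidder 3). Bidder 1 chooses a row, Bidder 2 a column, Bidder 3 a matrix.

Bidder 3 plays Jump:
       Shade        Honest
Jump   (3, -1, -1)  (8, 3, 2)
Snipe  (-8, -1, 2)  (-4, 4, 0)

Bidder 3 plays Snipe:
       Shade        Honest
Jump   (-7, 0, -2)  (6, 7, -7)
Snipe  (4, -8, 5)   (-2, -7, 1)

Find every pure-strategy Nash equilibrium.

The unique pure-strategy Nash equilibrium is (Jump, Honest, Jump).

For each strategy profile, look for a profitable unilateral deviation.
(Jump, Shade, Jump): Bidder 2 can switch to Honest (-1 → 3). Not NE.
(Jump, Shade, Snipe): Bidder 1 can switch to Snipe (-7 → 4). Not NE.
(Jump, Honest, Jump): Bidder 1 gets 8, best alternative -4; Bidder 2 gets 3, best alternative -1; Bidder 3 gets 2, best alternative -7. No profitable deviation — NE.
(Jump, Honest, Snipe): Bidder 3 can switch to Jump (-7 → 2). Not NE.
(Snipe, Shade, Jump): Bidder 1 can switch to Jump (-8 → 3). Not NE.
(Snipe, Shade, Snipe): Bidder 2 can switch to Honest (-8 → -7). Not NE.
(Snipe, Honest, Jump): Bidder 1 can switch to Jump (-4 → 8). Not NE.
(Snipe, Honest, Snipe): Bidder 1 can switch to Jump (-2 → 6). Not NE.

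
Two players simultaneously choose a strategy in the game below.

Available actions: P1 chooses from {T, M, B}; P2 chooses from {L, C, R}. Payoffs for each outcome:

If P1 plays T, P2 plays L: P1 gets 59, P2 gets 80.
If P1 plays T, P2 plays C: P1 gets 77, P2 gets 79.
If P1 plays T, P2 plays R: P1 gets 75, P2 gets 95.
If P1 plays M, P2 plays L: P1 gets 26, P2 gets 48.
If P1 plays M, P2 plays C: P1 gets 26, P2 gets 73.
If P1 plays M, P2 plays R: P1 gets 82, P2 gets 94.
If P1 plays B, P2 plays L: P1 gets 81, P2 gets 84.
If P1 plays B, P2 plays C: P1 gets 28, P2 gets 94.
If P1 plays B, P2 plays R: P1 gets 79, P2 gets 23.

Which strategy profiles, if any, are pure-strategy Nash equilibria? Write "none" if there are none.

(T, L): P1 can switch to B (59 → 81). Not NE.
(T, C): P2 can switch to L (79 → 80). Not NE.
(T, R): P1 can switch to M (75 → 82). Not NE.
(M, L): P1 can switch to T (26 → 59). Not NE.
(M, C): P1 can switch to T (26 → 77). Not NE.
(M, R): P1 gets 82, best alternative 79; P2 gets 94, best alternative 73. No profitable deviation — NE.
(B, L): P2 can switch to C (84 → 94). Not NE.
(B, C): P1 can switch to T (28 → 77). Not NE.
(B, R): P1 can switch to M (79 → 82). Not NE.

(M, R)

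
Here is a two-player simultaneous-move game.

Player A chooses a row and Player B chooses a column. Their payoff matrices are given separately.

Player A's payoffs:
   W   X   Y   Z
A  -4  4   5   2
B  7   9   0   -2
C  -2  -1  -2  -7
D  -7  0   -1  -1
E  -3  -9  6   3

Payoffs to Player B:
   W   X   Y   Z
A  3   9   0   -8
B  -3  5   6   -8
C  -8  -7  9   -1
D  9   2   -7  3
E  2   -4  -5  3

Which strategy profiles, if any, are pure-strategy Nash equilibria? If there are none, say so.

(A, W): Player A can switch to B (-4 → 7). Not NE.
(A, X): Player A can switch to B (4 → 9). Not NE.
(A, Y): Player A can switch to E (5 → 6). Not NE.
(A, Z): Player A can switch to E (2 → 3). Not NE.
(B, W): Player B can switch to X (-3 → 5). Not NE.
(B, X): Player B can switch to Y (5 → 6). Not NE.
(B, Y): Player A can switch to A (0 → 5). Not NE.
(B, Z): Player A can switch to A (-2 → 2). Not NE.
(C, W): Player A can switch to B (-2 → 7). Not NE.
(C, X): Player A can switch to A (-1 → 4). Not NE.
(E, Z): Player A gets 3, best alternative 2; Player B gets 3, best alternative 2. No profitable deviation — NE.
(The remaining 9 profiles each have a profitable deviation by the same check.)

The unique pure-strategy Nash equilibrium is (E, Z).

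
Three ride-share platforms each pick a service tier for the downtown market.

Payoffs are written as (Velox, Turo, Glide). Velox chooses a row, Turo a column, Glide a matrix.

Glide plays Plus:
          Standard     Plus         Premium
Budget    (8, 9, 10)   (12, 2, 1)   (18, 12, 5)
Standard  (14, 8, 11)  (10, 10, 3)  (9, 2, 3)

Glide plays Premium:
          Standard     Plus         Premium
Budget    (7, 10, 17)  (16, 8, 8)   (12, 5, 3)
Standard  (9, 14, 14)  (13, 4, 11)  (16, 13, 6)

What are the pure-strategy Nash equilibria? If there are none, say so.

(Budget, Premium, Plus); (Standard, Standard, Premium)

(Budget, Standard, Plus): Velox can switch to Standard (8 → 14). Not NE.
(Budget, Standard, Premium): Velox can switch to Standard (7 → 9). Not NE.
(Budget, Plus, Plus): Turo can switch to Standard (2 → 9). Not NE.
(Budget, Plus, Premium): Turo can switch to Standard (8 → 10). Not NE.
(Budget, Premium, Plus): Velox gets 18, best alternative 9; Turo gets 12, best alternative 9; Glide gets 5, best alternative 3. No profitable deviation — NE.
(Budget, Premium, Premium): Velox can switch to Standard (12 → 16). Not NE.
(Standard, Standard, Plus): Turo can switch to Plus (8 → 10). Not NE.
(Standard, Standard, Premium): Velox gets 9, best alternative 7; Turo gets 14, best alternative 13; Glide gets 14, best alternative 11. No profitable deviation — NE.
(Standard, Plus, Plus): Velox can switch to Budget (10 → 12). Not NE.
(Standard, Plus, Premium): Velox can switch to Budget (13 → 16). Not NE.
(The remaining 2 profiles each have a profitable deviation by the same check.)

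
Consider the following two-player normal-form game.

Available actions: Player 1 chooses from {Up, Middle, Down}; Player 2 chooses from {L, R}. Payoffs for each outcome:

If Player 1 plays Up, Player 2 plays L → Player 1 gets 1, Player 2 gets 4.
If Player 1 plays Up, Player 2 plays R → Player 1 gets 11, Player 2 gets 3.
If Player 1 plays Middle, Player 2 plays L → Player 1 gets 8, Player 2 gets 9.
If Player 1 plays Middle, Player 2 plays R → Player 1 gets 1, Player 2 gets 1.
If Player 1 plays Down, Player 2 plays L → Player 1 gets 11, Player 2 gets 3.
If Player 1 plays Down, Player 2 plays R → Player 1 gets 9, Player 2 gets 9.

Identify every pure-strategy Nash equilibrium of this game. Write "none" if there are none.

Player 1 against L: payoffs 1, 8, 11 → best response Down.
Player 1 against R: payoffs 11, 1, 9 → best response Up.
Player 2 against Up: payoffs 4, 3 → best response L.
Player 2 against Middle: payoffs 9, 1 → best response L.
Player 2 against Down: payoffs 3, 9 → best response R.
No profile is a mutual best response for all players.

There is no pure-strategy Nash equilibrium.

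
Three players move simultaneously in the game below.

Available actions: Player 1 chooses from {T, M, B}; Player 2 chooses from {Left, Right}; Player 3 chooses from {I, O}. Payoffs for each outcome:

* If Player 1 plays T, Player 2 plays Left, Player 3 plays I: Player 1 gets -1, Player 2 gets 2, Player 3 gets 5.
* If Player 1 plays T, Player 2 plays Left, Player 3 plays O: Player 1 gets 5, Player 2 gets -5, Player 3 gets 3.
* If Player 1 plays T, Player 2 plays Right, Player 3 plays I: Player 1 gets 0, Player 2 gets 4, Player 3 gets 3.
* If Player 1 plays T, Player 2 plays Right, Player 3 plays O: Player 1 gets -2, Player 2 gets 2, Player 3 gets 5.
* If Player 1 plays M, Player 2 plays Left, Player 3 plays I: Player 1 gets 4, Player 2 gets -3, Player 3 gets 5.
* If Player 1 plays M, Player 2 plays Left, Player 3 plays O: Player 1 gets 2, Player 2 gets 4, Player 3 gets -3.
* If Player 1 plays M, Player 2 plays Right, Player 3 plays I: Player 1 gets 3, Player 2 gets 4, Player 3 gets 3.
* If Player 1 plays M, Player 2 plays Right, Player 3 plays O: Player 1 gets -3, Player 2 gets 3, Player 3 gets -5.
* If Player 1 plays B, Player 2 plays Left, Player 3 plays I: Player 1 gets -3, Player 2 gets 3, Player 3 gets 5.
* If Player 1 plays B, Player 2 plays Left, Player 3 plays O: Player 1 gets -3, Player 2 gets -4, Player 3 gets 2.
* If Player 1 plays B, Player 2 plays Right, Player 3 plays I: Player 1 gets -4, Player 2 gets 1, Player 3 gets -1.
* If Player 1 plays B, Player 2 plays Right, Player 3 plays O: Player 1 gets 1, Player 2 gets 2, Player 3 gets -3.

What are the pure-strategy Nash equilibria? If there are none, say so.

Player 1 against (Left, I): payoffs -1, 4, -3 → best response M.
Player 1 against (Left, O): payoffs 5, 2, -3 → best response T.
Player 1 against (Right, I): payoffs 0, 3, -4 → best response M.
Player 1 against (Right, O): payoffs -2, -3, 1 → best response B.
Player 2 against (T, I): payoffs 2, 4 → best response Right.
Player 2 against (T, O): payoffs -5, 2 → best response Right.
Player 2 against (M, I): payoffs -3, 4 → best response Right.
Player 2 against (M, O): payoffs 4, 3 → best response Left.
Player 2 against (B, I): payoffs 3, 1 → best response Left.
Player 2 against (B, O): payoffs -4, 2 → best response Right.
Player 3 against (T, Left): payoffs 5, 3 → best response I.
Player 3 against (T, Right): payoffs 3, 5 → best response O.
Player 3 against (M, Left): payoffs 5, -3 → best response I.
Player 3 against (M, Right): payoffs 3, -5 → best response I.
Player 3 against (B, Left): payoffs 5, 2 → best response I.
Player 3 against (B, Right): payoffs -1, -3 → best response I.
Mutual best responses: (M, Right, I).

The unique pure-strategy Nash equilibrium is (M, Right, I).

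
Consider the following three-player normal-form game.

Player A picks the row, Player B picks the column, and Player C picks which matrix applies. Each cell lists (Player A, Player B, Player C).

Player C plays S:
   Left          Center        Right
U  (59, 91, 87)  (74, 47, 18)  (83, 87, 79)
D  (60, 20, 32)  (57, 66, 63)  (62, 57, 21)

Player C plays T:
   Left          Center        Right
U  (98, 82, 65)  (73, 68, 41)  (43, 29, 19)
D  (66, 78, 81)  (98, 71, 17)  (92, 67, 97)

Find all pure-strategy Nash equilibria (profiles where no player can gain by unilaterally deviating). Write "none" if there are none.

none

Mark each player's best response to every combination of opponents' strategies; a profile where every player is best-responding is a pure Nash equilibrium.
Player A against (Left, S): payoffs 59, 60 → best response D.
Player A against (Left, T): payoffs 98, 66 → best response U.
Player A against (Center, S): payoffs 74, 57 → best response U.
Player A against (Center, T): payoffs 73, 98 → best response D.
Player A against (Right, S): payoffs 83, 62 → best response U.
Player A against (Right, T): payoffs 43, 92 → best response D.
Player B against (U, S): payoffs 91, 47, 87 → best response Left.
Player B against (U, T): payoffs 82, 68, 29 → best response Left.
Player B against (D, S): payoffs 20, 66, 57 → best response Center.
Player B against (D, T): payoffs 78, 71, 67 → best response Left.
Player C against (U, Left): payoffs 87, 65 → best response S.
Player C against (U, Center): payoffs 18, 41 → best response T.
Player C against (U, Right): payoffs 79, 19 → best response S.
Player C against (D, Left): payoffs 32, 81 → best response T.
Player C against (D, Center): payoffs 63, 17 → best response S.
Player C against (D, Right): payoffs 21, 97 → best response T.
No profile is a mutual best response for all players.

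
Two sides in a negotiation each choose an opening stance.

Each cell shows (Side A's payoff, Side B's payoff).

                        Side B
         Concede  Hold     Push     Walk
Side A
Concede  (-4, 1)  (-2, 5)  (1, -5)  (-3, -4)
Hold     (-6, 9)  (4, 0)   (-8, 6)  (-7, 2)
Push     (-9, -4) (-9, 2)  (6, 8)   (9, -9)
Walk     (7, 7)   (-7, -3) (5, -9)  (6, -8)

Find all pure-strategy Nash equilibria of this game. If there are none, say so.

Side A against Concede: payoffs -4, -6, -9, 7 → best response Walk.
Side A against Hold: payoffs -2, 4, -9, -7 → best response Hold.
Side A against Push: payoffs 1, -8, 6, 5 → best response Push.
Side A against Walk: payoffs -3, -7, 9, 6 → best response Push.
Side B against Concede: payoffs 1, 5, -5, -4 → best response Hold.
Side B against Hold: payoffs 9, 0, 6, 2 → best response Concede.
Side B against Push: payoffs -4, 2, 8, -9 → best response Push.
Side B against Walk: payoffs 7, -3, -9, -8 → best response Concede.
Mutual best responses: (Push, Push); (Walk, Concede).

(Push, Push); (Walk, Concede)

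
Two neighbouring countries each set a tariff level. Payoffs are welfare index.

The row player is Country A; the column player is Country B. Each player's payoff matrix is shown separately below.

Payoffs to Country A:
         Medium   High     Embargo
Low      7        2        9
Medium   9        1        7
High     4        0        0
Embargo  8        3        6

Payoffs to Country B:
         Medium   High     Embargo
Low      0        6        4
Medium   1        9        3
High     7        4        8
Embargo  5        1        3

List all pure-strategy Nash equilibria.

none

Country A against Medium: payoffs 7, 9, 4, 8 → best response Medium.
Country A against High: payoffs 2, 1, 0, 3 → best response Embargo.
Country A against Embargo: payoffs 9, 7, 0, 6 → best response Low.
Country B against Low: payoffs 0, 6, 4 → best response High.
Country B against Medium: payoffs 1, 9, 3 → best response High.
Country B against High: payoffs 7, 4, 8 → best response Embargo.
Country B against Embargo: payoffs 5, 1, 3 → best response Medium.
No profile is a mutual best response for all players.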